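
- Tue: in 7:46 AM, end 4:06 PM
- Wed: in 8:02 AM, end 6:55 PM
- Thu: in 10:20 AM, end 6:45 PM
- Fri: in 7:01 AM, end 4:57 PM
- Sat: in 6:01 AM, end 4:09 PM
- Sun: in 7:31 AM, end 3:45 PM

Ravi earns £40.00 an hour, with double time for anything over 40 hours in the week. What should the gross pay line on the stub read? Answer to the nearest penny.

£2874.67

Tue: 7:46 AM–4:06 PM = 8 h 20 min
Wed: 8:02 AM–6:55 PM = 10 h 53 min
Thu: 10:20 AM–6:45 PM = 8 h 25 min
Fri: 7:01 AM–4:57 PM = 9 h 56 min
Sat: 6:01 AM–4:09 PM = 10 h 8 min
Sun: 7:31 AM–3:45 PM = 8 h 14 min
Total worked: 55 h 56 min = 3356 min.
Regular 40 h 0 min = 2400 min at £40.00/h; overtime 15 h 56 min = 956 min at £80.00/h.
Pay = (2400 × £40.00 + 956 × £80.00) ÷ 60 = £2874.67.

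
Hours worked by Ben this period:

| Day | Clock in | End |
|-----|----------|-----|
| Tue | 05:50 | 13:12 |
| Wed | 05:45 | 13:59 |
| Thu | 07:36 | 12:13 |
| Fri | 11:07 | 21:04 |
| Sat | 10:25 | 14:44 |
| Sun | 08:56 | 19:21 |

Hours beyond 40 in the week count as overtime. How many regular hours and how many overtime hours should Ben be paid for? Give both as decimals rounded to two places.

Tue: 05:50–13:12 = 7 h 22 min
Wed: 05:45–13:59 = 8 h 14 min
Thu: 07:36–12:13 = 4 h 37 min
Fri: 11:07–21:04 = 9 h 57 min
Sat: 10:25–14:44 = 4 h 19 min
Sun: 08:56–19:21 = 10 h 25 min
Total worked: 44 h 54 min = 44.90 h.
Threshold 40 h → overtime 4 h 54 min, regular 40 h 0 min.

Regular 40.00 hours, overtime 4.90 hours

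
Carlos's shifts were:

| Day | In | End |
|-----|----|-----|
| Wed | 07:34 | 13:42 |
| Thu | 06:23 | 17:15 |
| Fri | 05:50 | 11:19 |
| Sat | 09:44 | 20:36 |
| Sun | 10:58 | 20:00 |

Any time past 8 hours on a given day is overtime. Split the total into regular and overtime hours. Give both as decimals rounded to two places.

Regular 35.62 hours, overtime 6.77 hours

Wed: 07:34–13:42 = 6 h 8 min
Thu: 06:23–17:15 = 10 h 52 min
Fri: 05:50–11:19 = 5 h 29 min
Sat: 09:44–20:36 = 10 h 52 min
Sun: 10:58–20:00 = 9 h 2 min
Wed reg 6 h 8 min / OT 0 h 0 min; Thu reg 8 h 0 min / OT 2 h 52 min; Fri reg 5 h 29 min / OT 0 h 0 min; Sat reg 8 h 0 min / OT 2 h 52 min; Sun reg 8 h 0 min / OT 1 h 2 min.
Totals: regular 35 h 37 min, overtime 6 h 46 min.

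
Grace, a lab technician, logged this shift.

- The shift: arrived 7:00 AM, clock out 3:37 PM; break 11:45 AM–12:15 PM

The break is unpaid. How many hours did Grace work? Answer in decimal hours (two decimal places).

8.12 hours

The shift: 7:00 AM–3:37 PM = 8 h 37 min; less 30 min break → 8 h 7 min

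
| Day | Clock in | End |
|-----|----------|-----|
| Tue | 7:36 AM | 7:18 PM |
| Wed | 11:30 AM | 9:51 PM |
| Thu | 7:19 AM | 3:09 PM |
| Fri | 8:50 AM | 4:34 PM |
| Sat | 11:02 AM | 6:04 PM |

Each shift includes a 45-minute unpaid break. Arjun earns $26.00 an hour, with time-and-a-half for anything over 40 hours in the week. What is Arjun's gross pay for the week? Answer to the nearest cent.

Tue: 7:36 AM–7:18 PM = 11 h 42 min; less 45 min break → 10 h 57 min
Wed: 11:30 AM–9:51 PM = 10 h 21 min; less 45 min break → 9 h 36 min
Thu: 7:19 AM–3:09 PM = 7 h 50 min; less 45 min break → 7 h 5 min
Fri: 8:50 AM–4:34 PM = 7 h 44 min; less 45 min break → 6 h 59 min
Sat: 11:02 AM–6:04 PM = 7 h 2 min; less 45 min break → 6 h 17 min
Total worked: 40 h 54 min = 2454 min.
Regular 40 h 0 min = 2400 min at $26.00/h; overtime 0 h 54 min = 54 min at $39.00/h.
Pay = (2400 × $26.00 + 54 × $39.00) ÷ 60 = $1075.10.

$1075.10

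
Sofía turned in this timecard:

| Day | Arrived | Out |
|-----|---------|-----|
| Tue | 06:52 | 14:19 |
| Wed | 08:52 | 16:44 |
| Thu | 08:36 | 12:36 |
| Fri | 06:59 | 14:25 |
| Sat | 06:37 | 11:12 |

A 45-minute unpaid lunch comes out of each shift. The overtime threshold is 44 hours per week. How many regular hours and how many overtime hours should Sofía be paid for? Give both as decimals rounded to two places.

Regular 27.58 hours, overtime 0.00 hours

Tue: 06:52–14:19 = 7 h 27 min; less 45 min break → 6 h 42 min
Wed: 08:52–16:44 = 7 h 52 min; less 45 min break → 7 h 7 min
Thu: 08:36–12:36 = 4 h 0 min; less 45 min break → 3 h 15 min
Fri: 06:59–14:25 = 7 h 26 min; less 45 min break → 6 h 41 min
Sat: 06:37–11:12 = 4 h 35 min; less 45 min break → 3 h 50 min
Total worked: 27 h 35 min = 27.58 h.
Threshold 44 h → overtime 0 h 0 min, regular 27 h 35 min.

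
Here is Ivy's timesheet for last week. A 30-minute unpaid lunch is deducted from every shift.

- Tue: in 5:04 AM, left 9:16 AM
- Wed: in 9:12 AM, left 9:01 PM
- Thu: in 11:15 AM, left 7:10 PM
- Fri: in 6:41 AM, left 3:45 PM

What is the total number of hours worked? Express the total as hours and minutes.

31 h 0 min

Tue: 5:04 AM–9:16 AM = 4 h 12 min; less 30 min break → 3 h 42 min
Wed: 9:12 AM–9:01 PM = 11 h 49 min; less 30 min break → 11 h 19 min
Thu: 11:15 AM–7:10 PM = 7 h 55 min; less 30 min break → 7 h 25 min
Fri: 6:41 AM–3:45 PM = 9 h 4 min; less 30 min break → 8 h 34 min
Total: 3 h 42 min + 11 h 19 min + 7 h 25 min + 8 h 34 min = 31 h 0 min.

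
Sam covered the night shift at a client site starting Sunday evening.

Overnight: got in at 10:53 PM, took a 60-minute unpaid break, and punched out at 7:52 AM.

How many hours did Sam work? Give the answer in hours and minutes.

7 h 59 min

Overnight: 10:53 PM → midnight = 1 h 7 min; midnight → 7:52 AM = 7 h 52 min; span 8 h 59 min; less 60 min break → 7 h 59 min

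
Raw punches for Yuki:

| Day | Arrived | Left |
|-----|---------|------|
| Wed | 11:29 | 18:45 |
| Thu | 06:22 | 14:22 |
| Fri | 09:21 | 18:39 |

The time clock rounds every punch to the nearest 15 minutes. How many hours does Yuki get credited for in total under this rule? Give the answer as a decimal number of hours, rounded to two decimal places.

Wed: in 11:29→11:30, out 18:45→18:45; 7 h 15 min
Thu: in 06:22→06:15, out 14:22→14:15; 8 h 0 min
Fri: in 09:21→09:15, out 18:39→18:45; 9 h 30 min
Total credited: 24 h 45 min.

24.75 hours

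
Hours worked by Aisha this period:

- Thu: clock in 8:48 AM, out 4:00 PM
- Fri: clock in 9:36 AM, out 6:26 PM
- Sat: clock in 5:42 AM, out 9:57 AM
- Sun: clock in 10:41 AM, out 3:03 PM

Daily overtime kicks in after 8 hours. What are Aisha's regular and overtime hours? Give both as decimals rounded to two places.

Thu: 8:48 AM–4:00 PM = 7 h 12 min
Fri: 9:36 AM–6:26 PM = 8 h 50 min
Sat: 5:42 AM–9:57 AM = 4 h 15 min
Sun: 10:41 AM–3:03 PM = 4 h 22 min
Thu reg 7 h 12 min / OT 0 h 0 min; Fri reg 8 h 0 min / OT 0 h 50 min; Sat reg 4 h 15 min / OT 0 h 0 min; Sun reg 4 h 22 min / OT 0 h 0 min.
Totals: regular 23 h 49 min, overtime 0 h 50 min.

Regular 23.82 hours, overtime 0.83 hours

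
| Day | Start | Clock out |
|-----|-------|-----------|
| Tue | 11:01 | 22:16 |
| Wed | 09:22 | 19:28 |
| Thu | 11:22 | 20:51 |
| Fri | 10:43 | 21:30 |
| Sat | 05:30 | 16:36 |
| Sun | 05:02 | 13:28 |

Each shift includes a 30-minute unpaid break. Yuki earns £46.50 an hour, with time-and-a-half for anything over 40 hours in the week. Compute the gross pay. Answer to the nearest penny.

£3125.96

Tue: 11:01–22:16 = 11 h 15 min; less 30 min break → 10 h 45 min
Wed: 09:22–19:28 = 10 h 6 min; less 30 min break → 9 h 36 min
Thu: 11:22–20:51 = 9 h 29 min; less 30 min break → 8 h 59 min
Fri: 10:43–21:30 = 10 h 47 min; less 30 min break → 10 h 17 min
Sat: 05:30–16:36 = 11 h 6 min; less 30 min break → 10 h 36 min
Sun: 05:02–13:28 = 8 h 26 min; less 30 min break → 7 h 56 min
Total worked: 58 h 9 min = 3489 min.
Regular 40 h 0 min = 2400 min at £46.50/h; overtime 18 h 9 min = 1089 min at £69.75/h.
Pay = (2400 × £46.50 + 1089 × £69.75) ÷ 60 = £3125.96.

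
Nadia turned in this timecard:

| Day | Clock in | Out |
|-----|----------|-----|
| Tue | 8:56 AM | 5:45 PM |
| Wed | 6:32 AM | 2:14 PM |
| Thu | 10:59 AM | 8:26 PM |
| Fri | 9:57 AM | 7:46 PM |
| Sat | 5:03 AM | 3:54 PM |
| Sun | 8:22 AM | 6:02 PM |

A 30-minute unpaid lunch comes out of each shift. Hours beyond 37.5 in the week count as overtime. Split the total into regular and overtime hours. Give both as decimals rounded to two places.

Regular 37.50 hours, overtime 15.80 hours

Tue: 8:56 AM–5:45 PM = 8 h 49 min; less 30 min break → 8 h 19 min
Wed: 6:32 AM–2:14 PM = 7 h 42 min; less 30 min break → 7 h 12 min
Thu: 10:59 AM–8:26 PM = 9 h 27 min; less 30 min break → 8 h 57 min
Fri: 9:57 AM–7:46 PM = 9 h 49 min; less 30 min break → 9 h 19 min
Sat: 5:03 AM–3:54 PM = 10 h 51 min; less 30 min break → 10 h 21 min
Sun: 8:22 AM–6:02 PM = 9 h 40 min; less 30 min break → 9 h 10 min
Total worked: 53 h 18 min = 53.30 h.
Threshold 37.5 h → overtime 15 h 48 min, regular 37 h 30 min.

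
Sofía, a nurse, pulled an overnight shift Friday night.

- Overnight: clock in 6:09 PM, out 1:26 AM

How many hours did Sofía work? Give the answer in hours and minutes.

7 h 17 min

Overnight: 6:09 PM → midnight = 5 h 51 min; midnight → 1:26 AM = 1 h 26 min; span 7 h 17 min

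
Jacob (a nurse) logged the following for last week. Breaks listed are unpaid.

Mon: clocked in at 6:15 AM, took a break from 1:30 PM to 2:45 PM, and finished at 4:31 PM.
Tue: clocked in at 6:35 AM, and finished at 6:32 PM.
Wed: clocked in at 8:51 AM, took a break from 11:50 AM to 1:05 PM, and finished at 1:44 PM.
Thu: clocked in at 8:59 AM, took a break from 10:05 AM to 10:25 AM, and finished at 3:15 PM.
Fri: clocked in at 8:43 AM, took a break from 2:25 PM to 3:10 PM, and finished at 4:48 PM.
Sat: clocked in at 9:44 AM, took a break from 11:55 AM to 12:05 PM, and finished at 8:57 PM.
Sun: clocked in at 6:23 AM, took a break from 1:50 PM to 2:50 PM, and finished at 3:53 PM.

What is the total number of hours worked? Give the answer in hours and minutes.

Mon: 6:15 AM–4:31 PM = 10 h 16 min; less 75 min break → 9 h 1 min
Tue: 6:35 AM–6:32 PM = 11 h 57 min
Wed: 8:51 AM–1:44 PM = 4 h 53 min; less 75 min break → 3 h 38 min
Thu: 8:59 AM–3:15 PM = 6 h 16 min; less 20 min break → 5 h 56 min
Fri: 8:43 AM–4:48 PM = 8 h 5 min; less 45 min break → 7 h 20 min
Sat: 9:44 AM–8:57 PM = 11 h 13 min; less 10 min break → 11 h 3 min
Sun: 6:23 AM–3:53 PM = 9 h 30 min; less 60 min break → 8 h 30 min
Total: 9 h 1 min + 11 h 57 min + 3 h 38 min + 5 h 56 min + 7 h 20 min + 11 h 3 min + 8 h 30 min = 57 h 25 min.

57 h 25 min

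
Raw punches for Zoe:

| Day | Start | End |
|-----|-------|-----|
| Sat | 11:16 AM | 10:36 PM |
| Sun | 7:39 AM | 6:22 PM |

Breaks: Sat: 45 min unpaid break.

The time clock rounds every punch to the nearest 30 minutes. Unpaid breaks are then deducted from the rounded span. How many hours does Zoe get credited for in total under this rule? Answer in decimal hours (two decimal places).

Sat: in 11:16 AM→11:30 AM, out 10:36 PM→10:30 PM; 11 h 0 min − 45 min = 10 h 15 min
Sun: in 7:39 AM→7:30 AM, out 6:22 PM→6:30 PM; 11 h 0 min
Total credited: 21 h 15 min.

21.25 hours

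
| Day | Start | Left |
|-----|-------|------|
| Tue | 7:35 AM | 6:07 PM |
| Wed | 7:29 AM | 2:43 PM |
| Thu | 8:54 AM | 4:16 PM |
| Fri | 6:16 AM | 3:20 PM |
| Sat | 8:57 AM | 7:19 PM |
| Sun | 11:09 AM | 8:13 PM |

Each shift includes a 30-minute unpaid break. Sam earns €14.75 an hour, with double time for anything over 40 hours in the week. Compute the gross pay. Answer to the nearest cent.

Tue: 7:35 AM–6:07 PM = 10 h 32 min; less 30 min break → 10 h 2 min
Wed: 7:29 AM–2:43 PM = 7 h 14 min; less 30 min break → 6 h 44 min
Thu: 8:54 AM–4:16 PM = 7 h 22 min; less 30 min break → 6 h 52 min
Fri: 6:16 AM–3:20 PM = 9 h 4 min; less 30 min break → 8 h 34 min
Sat: 8:57 AM–7:19 PM = 10 h 22 min; less 30 min break → 9 h 52 min
Sun: 11:09 AM–8:13 PM = 9 h 4 min; less 30 min break → 8 h 34 min
Total worked: 50 h 38 min = 3038 min.
Regular 40 h 0 min = 2400 min at €14.75/h; overtime 10 h 38 min = 638 min at €29.50/h.
Pay = (2400 × €14.75 + 638 × €29.50) ÷ 60 = €903.68.

€903.68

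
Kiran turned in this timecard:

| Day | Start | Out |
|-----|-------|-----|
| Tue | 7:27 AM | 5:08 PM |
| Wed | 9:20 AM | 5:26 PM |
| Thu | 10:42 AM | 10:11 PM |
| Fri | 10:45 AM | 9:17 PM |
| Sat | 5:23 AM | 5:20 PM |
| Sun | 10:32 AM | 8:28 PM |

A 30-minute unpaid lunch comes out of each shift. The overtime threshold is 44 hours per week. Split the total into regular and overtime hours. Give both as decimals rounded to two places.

Tue: 7:27 AM–5:08 PM = 9 h 41 min; less 30 min break → 9 h 11 min
Wed: 9:20 AM–5:26 PM = 8 h 6 min; less 30 min break → 7 h 36 min
Thu: 10:42 AM–10:11 PM = 11 h 29 min; less 30 min break → 10 h 59 min
Fri: 10:45 AM–9:17 PM = 10 h 32 min; less 30 min break → 10 h 2 min
Sat: 5:23 AM–5:20 PM = 11 h 57 min; less 30 min break → 11 h 27 min
Sun: 10:32 AM–8:28 PM = 9 h 56 min; less 30 min break → 9 h 26 min
Total worked: 58 h 41 min = 58.68 h.
Threshold 44 h → overtime 14 h 41 min, regular 44 h 0 min.

Regular 44.00 hours, overtime 14.68 hours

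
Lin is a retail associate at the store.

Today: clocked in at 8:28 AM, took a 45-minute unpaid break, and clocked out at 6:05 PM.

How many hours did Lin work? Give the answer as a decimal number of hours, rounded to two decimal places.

8.87 hours

Today: 8:28 AM–6:05 PM = 9 h 37 min; less 45 min break → 8 h 52 min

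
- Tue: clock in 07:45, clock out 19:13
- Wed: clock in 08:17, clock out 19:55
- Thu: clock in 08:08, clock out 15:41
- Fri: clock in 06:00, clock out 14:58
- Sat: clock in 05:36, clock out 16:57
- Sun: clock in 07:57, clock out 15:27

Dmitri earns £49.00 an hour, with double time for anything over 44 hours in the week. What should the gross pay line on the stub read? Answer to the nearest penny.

Tue: 07:45–19:13 = 11 h 28 min
Wed: 08:17–19:55 = 11 h 38 min
Thu: 08:08–15:41 = 7 h 33 min
Fri: 06:00–14:58 = 8 h 58 min
Sat: 05:36–16:57 = 11 h 21 min
Sun: 07:57–15:27 = 7 h 30 min
Total worked: 58 h 28 min = 3508 min.
Regular 44 h 0 min = 2640 min at £49.00/h; overtime 14 h 28 min = 868 min at £98.00/h.
Pay = (2640 × £49.00 + 868 × £98.00) ÷ 60 = £3573.73.

£3573.73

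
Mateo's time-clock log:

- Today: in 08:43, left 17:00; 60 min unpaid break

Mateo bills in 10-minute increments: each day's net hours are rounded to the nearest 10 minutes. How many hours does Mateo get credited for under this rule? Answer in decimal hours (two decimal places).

7.33 hours

Today: 08:43–17:00 = 8 h 17 min − 60 min = 7 h 17 min → rounds to 7 h 20 min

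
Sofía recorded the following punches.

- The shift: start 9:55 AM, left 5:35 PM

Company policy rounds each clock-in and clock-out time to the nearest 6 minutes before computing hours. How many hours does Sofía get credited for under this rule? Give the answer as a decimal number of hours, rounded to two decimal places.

The shift: in 9:55 AM→9:54 AM, out 5:35 PM→5:36 PM; 7 h 42 min

7.70 hours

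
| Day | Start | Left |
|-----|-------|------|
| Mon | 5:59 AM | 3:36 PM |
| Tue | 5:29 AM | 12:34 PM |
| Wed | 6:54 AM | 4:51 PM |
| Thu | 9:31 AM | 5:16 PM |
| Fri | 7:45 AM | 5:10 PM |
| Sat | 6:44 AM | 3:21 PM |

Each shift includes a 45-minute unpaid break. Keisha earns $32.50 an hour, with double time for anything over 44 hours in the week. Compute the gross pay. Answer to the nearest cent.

Mon: 5:59 AM–3:36 PM = 9 h 37 min; less 45 min break → 8 h 52 min
Tue: 5:29 AM–12:34 PM = 7 h 5 min; less 45 min break → 6 h 20 min
Wed: 6:54 AM–4:51 PM = 9 h 57 min; less 45 min break → 9 h 12 min
Thu: 9:31 AM–5:16 PM = 7 h 45 min; less 45 min break → 7 h 0 min
Fri: 7:45 AM–5:10 PM = 9 h 25 min; less 45 min break → 8 h 40 min
Sat: 6:44 AM–3:21 PM = 8 h 37 min; less 45 min break → 7 h 52 min
Total worked: 47 h 56 min = 2876 min.
Regular 44 h 0 min = 2640 min at $32.50/h; overtime 3 h 56 min = 236 min at $65.00/h.
Pay = (2640 × $32.50 + 236 × $65.00) ÷ 60 = $1685.67.

$1685.67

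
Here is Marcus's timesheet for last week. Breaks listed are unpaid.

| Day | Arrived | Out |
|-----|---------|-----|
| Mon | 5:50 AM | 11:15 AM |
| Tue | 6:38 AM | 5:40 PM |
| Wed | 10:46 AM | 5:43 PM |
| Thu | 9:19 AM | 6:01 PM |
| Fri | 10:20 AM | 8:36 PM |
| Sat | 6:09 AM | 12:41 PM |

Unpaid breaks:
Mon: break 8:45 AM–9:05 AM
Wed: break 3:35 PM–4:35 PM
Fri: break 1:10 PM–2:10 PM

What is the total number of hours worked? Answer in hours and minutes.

46 h 34 min

Mon: 5:50 AM–11:15 AM = 5 h 25 min; less 20 min break → 5 h 5 min
Tue: 6:38 AM–5:40 PM = 11 h 2 min
Wed: 10:46 AM–5:43 PM = 6 h 57 min; less 60 min break → 5 h 57 min
Thu: 9:19 AM–6:01 PM = 8 h 42 min
Fri: 10:20 AM–8:36 PM = 10 h 16 min; less 60 min break → 9 h 16 min
Sat: 6:09 AM–12:41 PM = 6 h 32 min
Total: 5 h 5 min + 11 h 2 min + 5 h 57 min + 8 h 42 min + 9 h 16 min + 6 h 32 min = 46 h 34 min.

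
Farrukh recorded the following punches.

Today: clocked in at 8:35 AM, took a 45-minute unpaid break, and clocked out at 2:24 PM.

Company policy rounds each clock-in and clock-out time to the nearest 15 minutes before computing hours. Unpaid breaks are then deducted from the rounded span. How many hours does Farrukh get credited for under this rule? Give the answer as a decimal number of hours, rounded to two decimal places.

Today: in 8:35 AM→8:30 AM, out 2:24 PM→2:30 PM; 6 h 0 min − 45 min = 5 h 15 min

5.25 hours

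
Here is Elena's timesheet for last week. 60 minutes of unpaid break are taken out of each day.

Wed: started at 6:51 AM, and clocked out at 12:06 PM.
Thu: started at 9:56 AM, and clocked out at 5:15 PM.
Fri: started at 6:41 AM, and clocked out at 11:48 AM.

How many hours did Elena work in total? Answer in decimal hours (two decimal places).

14.68 hours

Wed: 6:51 AM–12:06 PM = 5 h 15 min; less 60 min break → 4 h 15 min
Thu: 9:56 AM–5:15 PM = 7 h 19 min; less 60 min break → 6 h 19 min
Fri: 6:41 AM–11:48 AM = 5 h 7 min; less 60 min break → 4 h 7 min
Total: 4 h 15 min + 6 h 19 min + 4 h 7 min = 14 h 41 min.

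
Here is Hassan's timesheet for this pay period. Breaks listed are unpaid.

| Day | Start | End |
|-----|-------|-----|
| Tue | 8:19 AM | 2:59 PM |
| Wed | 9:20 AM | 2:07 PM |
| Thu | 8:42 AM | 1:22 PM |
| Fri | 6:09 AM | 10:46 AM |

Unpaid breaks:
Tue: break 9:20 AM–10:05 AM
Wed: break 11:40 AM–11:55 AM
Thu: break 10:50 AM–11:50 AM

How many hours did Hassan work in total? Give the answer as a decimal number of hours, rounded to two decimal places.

Tue: 8:19 AM–2:59 PM = 6 h 40 min; less 45 min break → 5 h 55 min
Wed: 9:20 AM–2:07 PM = 4 h 47 min; less 15 min break → 4 h 32 min
Thu: 8:42 AM–1:22 PM = 4 h 40 min; less 60 min break → 3 h 40 min
Fri: 6:09 AM–10:46 AM = 4 h 37 min
Total: 5 h 55 min + 4 h 32 min + 3 h 40 min + 4 h 37 min = 18 h 44 min.

18.73 hours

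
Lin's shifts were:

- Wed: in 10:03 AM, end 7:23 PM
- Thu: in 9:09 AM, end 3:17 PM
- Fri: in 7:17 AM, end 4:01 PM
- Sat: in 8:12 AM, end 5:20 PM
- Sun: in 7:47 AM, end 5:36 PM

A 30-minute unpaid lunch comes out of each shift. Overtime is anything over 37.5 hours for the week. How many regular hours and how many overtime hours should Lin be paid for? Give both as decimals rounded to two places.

Wed: 10:03 AM–7:23 PM = 9 h 20 min; less 30 min break → 8 h 50 min
Thu: 9:09 AM–3:17 PM = 6 h 8 min; less 30 min break → 5 h 38 min
Fri: 7:17 AM–4:01 PM = 8 h 44 min; less 30 min break → 8 h 14 min
Sat: 8:12 AM–5:20 PM = 9 h 8 min; less 30 min break → 8 h 38 min
Sun: 7:47 AM–5:36 PM = 9 h 49 min; less 30 min break → 9 h 19 min
Total worked: 40 h 39 min = 40.65 h.
Threshold 37.5 h → overtime 3 h 9 min, regular 37 h 30 min.

Regular 37.50 hours, overtime 3.15 hours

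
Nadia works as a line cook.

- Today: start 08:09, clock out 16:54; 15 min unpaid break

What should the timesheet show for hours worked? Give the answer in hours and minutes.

8 h 30 min

Today: 08:09–16:54 = 8 h 45 min; less 15 min break → 8 h 30 min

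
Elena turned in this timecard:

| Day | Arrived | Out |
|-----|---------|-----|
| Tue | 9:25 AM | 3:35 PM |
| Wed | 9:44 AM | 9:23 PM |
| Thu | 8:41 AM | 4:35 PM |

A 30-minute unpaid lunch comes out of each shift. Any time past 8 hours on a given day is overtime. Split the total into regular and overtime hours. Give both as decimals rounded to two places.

Tue: 9:25 AM–3:35 PM = 6 h 10 min; less 30 min break → 5 h 40 min
Wed: 9:44 AM–9:23 PM = 11 h 39 min; less 30 min break → 11 h 9 min
Thu: 8:41 AM–4:35 PM = 7 h 54 min; less 30 min break → 7 h 24 min
Tue reg 5 h 40 min / OT 0 h 0 min; Wed reg 8 h 0 min / OT 3 h 9 min; Thu reg 7 h 24 min / OT 0 h 0 min.
Totals: regular 21 h 4 min, overtime 3 h 9 min.

Regular 21.07 hours, overtime 3.15 hours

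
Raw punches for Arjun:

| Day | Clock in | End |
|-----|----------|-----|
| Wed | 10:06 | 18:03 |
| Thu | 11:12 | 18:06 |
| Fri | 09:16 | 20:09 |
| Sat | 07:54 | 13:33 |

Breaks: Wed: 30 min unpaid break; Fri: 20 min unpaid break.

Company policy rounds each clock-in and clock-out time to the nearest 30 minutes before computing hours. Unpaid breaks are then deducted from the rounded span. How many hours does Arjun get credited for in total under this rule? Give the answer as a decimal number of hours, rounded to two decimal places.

30.17 hours

Wed: in 10:06→10:00, out 18:03→18:00; 8 h 0 min − 30 min = 7 h 30 min
Thu: in 11:12→11:00, out 18:06→18:00; 7 h 0 min
Fri: in 09:16→09:30, out 20:09→20:00; 10 h 30 min − 20 min = 10 h 10 min
Sat: in 07:54→08:00, out 13:33→13:30; 5 h 30 min
Total credited: 30 h 10 min.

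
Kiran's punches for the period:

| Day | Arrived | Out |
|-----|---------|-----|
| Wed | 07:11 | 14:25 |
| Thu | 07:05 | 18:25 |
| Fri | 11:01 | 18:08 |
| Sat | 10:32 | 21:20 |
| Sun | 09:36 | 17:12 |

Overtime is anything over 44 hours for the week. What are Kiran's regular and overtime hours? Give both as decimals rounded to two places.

Wed: 07:11–14:25 = 7 h 14 min
Thu: 07:05–18:25 = 11 h 20 min
Fri: 11:01–18:08 = 7 h 7 min
Sat: 10:32–21:20 = 10 h 48 min
Sun: 09:36–17:12 = 7 h 36 min
Total worked: 44 h 5 min = 44.08 h.
Threshold 44 h → overtime 0 h 5 min, regular 44 h 0 min.

Regular 44.00 hours, overtime 0.08 hours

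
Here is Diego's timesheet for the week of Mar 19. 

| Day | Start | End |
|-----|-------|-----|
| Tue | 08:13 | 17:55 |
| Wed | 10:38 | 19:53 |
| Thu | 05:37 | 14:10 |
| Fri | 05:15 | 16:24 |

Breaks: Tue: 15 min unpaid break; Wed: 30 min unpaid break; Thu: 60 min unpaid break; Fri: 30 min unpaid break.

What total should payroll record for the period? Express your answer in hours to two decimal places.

36.40 hours

Tue: 08:13–17:55 = 9 h 42 min; less 15 min break → 9 h 27 min
Wed: 10:38–19:53 = 9 h 15 min; less 30 min break → 8 h 45 min
Thu: 05:37–14:10 = 8 h 33 min; less 60 min break → 7 h 33 min
Fri: 05:15–16:24 = 11 h 9 min; less 30 min break → 10 h 39 min
Total: 9 h 27 min + 8 h 45 min + 7 h 33 min + 10 h 39 min = 36 h 24 min.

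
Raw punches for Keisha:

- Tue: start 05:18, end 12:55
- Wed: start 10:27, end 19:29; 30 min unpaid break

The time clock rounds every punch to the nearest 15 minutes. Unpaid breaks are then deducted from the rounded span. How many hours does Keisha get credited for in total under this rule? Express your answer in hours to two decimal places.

Tue: in 05:18→05:15, out 12:55→13:00; 7 h 45 min
Wed: in 10:27→10:30, out 19:29→19:30; 9 h 0 min − 30 min = 8 h 30 min
Total credited: 16 h 15 min.

16.25 hours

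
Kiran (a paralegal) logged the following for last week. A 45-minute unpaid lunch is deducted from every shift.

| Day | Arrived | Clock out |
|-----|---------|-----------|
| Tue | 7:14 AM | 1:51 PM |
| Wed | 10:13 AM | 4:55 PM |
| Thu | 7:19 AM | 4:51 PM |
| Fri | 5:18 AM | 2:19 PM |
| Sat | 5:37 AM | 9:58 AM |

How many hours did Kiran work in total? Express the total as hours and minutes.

32 h 28 min

Tue: 7:14 AM–1:51 PM = 6 h 37 min; less 45 min break → 5 h 52 min
Wed: 10:13 AM–4:55 PM = 6 h 42 min; less 45 min break → 5 h 57 min
Thu: 7:19 AM–4:51 PM = 9 h 32 min; less 45 min break → 8 h 47 min
Fri: 5:18 AM–2:19 PM = 9 h 1 min; less 45 min break → 8 h 16 min
Sat: 5:37 AM–9:58 AM = 4 h 21 min; less 45 min break → 3 h 36 min
Total: 5 h 52 min + 5 h 57 min + 8 h 47 min + 8 h 16 min + 3 h 36 min = 32 h 28 min.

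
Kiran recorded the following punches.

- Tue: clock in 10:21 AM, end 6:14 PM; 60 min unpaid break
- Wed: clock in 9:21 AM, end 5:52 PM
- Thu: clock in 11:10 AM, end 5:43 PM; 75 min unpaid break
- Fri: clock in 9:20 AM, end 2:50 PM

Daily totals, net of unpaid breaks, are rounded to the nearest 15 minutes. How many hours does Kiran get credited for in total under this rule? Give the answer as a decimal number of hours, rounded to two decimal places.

26.25 hours

Tue: 10:21 AM–6:14 PM = 7 h 53 min − 60 min = 6 h 53 min → rounds to 7 h 0 min
Wed: 9:21 AM–5:52 PM = 8 h 31 min → rounds to 8 h 30 min
Thu: 11:10 AM–5:43 PM = 6 h 33 min − 75 min = 5 h 18 min → rounds to 5 h 15 min
Fri: 9:20 AM–2:50 PM = 5 h 30 min → rounds to 5 h 30 min
Total credited: 26 h 15 min.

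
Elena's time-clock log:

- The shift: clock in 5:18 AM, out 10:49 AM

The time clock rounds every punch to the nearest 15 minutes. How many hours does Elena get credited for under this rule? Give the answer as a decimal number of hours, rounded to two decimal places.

5.50 hours

The shift: in 5:18 AM→5:15 AM, out 10:49 AM→10:45 AM; 5 h 30 min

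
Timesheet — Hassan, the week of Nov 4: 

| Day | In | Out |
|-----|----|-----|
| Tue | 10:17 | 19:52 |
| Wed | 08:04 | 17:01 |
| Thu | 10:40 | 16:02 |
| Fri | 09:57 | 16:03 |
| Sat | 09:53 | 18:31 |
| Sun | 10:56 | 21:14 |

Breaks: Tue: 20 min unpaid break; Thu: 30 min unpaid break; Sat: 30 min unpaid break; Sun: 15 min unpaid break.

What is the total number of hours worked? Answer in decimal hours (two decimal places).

47.35 hours

Tue: 10:17–19:52 = 9 h 35 min; less 20 min break → 9 h 15 min
Wed: 08:04–17:01 = 8 h 57 min
Thu: 10:40–16:02 = 5 h 22 min; less 30 min break → 4 h 52 min
Fri: 09:57–16:03 = 6 h 6 min
Sat: 09:53–18:31 = 8 h 38 min; less 30 min break → 8 h 8 min
Sun: 10:56–21:14 = 10 h 18 min; less 15 min break → 10 h 3 min
Total: 9 h 15 min + 8 h 57 min + 4 h 52 min + 6 h 6 min + 8 h 8 min + 10 h 3 min = 47 h 21 min.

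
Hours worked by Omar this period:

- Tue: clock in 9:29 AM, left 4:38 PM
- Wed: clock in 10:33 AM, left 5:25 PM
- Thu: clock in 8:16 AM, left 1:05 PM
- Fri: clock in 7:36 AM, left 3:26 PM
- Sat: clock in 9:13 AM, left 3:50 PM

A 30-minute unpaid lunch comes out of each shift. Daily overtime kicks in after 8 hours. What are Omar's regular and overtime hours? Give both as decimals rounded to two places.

Tue: 9:29 AM–4:38 PM = 7 h 9 min; less 30 min break → 6 h 39 min
Wed: 10:33 AM–5:25 PM = 6 h 52 min; less 30 min break → 6 h 22 min
Thu: 8:16 AM–1:05 PM = 4 h 49 min; less 30 min break → 4 h 19 min
Fri: 7:36 AM–3:26 PM = 7 h 50 min; less 30 min break → 7 h 20 min
Sat: 9:13 AM–3:50 PM = 6 h 37 min; less 30 min break → 6 h 7 min
Tue reg 6 h 39 min / OT 0 h 0 min; Wed reg 6 h 22 min / OT 0 h 0 min; Thu reg 4 h 19 min / OT 0 h 0 min; Fri reg 7 h 20 min / OT 0 h 0 min; Sat reg 6 h 7 min / OT 0 h 0 min.
Totals: regular 30 h 47 min, overtime 0 h 0 min.

Regular 30.78 hours, overtime 0.00 hours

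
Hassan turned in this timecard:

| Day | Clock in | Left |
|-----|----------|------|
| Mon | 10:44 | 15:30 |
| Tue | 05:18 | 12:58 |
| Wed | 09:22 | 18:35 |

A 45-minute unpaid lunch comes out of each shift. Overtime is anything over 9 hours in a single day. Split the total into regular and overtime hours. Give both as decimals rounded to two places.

Regular 19.40 hours, overtime 0.00 hours

Mon: 10:44–15:30 = 4 h 46 min; less 45 min break → 4 h 1 min
Tue: 05:18–12:58 = 7 h 40 min; less 45 min break → 6 h 55 min
Wed: 09:22–18:35 = 9 h 13 min; less 45 min break → 8 h 28 min
Mon reg 4 h 1 min / OT 0 h 0 min; Tue reg 6 h 55 min / OT 0 h 0 min; Wed reg 8 h 28 min / OT 0 h 0 min.
Totals: regular 19 h 24 min, overtime 0 h 0 min.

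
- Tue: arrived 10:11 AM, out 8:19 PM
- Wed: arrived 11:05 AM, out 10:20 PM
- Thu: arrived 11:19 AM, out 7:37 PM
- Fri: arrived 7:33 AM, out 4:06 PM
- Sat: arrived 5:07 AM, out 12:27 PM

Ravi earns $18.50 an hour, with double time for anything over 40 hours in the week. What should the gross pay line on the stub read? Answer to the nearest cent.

$945.97

Tue: 10:11 AM–8:19 PM = 10 h 8 min
Wed: 11:05 AM–10:20 PM = 11 h 15 min
Thu: 11:19 AM–7:37 PM = 8 h 18 min
Fri: 7:33 AM–4:06 PM = 8 h 33 min
Sat: 5:07 AM–12:27 PM = 7 h 20 min
Total worked: 45 h 34 min = 2734 min.
Regular 40 h 0 min = 2400 min at $18.50/h; overtime 5 h 34 min = 334 min at $37.00/h.
Pay = (2400 × $18.50 + 334 × $37.00) ÷ 60 = $945.97.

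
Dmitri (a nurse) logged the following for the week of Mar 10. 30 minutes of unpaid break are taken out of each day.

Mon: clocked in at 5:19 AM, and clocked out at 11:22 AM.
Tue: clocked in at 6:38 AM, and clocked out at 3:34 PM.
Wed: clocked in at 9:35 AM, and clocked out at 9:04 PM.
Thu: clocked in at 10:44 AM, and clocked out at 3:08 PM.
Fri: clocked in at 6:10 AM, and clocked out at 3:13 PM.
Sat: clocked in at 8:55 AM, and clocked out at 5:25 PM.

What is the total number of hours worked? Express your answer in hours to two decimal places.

45.42 hours

Mon: 5:19 AM–11:22 AM = 6 h 3 min; less 30 min break → 5 h 33 min
Tue: 6:38 AM–3:34 PM = 8 h 56 min; less 30 min break → 8 h 26 min
Wed: 9:35 AM–9:04 PM = 11 h 29 min; less 30 min break → 10 h 59 min
Thu: 10:44 AM–3:08 PM = 4 h 24 min; less 30 min break → 3 h 54 min
Fri: 6:10 AM–3:13 PM = 9 h 3 min; less 30 min break → 8 h 33 min
Sat: 8:55 AM–5:25 PM = 8 h 30 min; less 30 min break → 8 h 0 min
Total: 5 h 33 min + 8 h 26 min + 10 h 59 min + 3 h 54 min + 8 h 33 min + 8 h 0 min = 45 h 25 min.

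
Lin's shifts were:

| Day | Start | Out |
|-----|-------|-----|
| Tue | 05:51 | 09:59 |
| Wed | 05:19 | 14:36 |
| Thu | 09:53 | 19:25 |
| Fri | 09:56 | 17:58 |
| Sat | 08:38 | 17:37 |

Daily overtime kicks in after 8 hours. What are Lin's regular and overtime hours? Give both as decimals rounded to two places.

Tue: 05:51–09:59 = 4 h 8 min
Wed: 05:19–14:36 = 9 h 17 min
Thu: 09:53–19:25 = 9 h 32 min
Fri: 09:56–17:58 = 8 h 2 min
Sat: 08:38–17:37 = 8 h 59 min
Tue reg 4 h 8 min / OT 0 h 0 min; Wed reg 8 h 0 min / OT 1 h 17 min; Thu reg 8 h 0 min / OT 1 h 32 min; Fri reg 8 h 0 min / OT 0 h 2 min; Sat reg 8 h 0 min / OT 0 h 59 min.
Totals: regular 36 h 8 min, overtime 3 h 50 min.

Regular 36.13 hours, overtime 3.83 hours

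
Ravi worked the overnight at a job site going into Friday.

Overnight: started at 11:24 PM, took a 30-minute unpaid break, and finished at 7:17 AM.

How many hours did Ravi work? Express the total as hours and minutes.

Overnight: 11:24 PM → midnight = 0 h 36 min; midnight → 7:17 AM = 7 h 17 min; span 7 h 53 min; less 30 min break → 7 h 23 min

7 h 23 min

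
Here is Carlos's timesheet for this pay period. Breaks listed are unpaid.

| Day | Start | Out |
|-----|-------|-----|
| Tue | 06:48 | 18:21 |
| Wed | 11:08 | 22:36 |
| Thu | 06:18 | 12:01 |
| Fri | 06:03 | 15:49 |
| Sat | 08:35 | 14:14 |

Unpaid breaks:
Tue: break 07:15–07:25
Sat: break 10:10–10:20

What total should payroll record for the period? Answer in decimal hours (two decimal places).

Tue: 06:48–18:21 = 11 h 33 min; less 10 min break → 11 h 23 min
Wed: 11:08–22:36 = 11 h 28 min
Thu: 06:18–12:01 = 5 h 43 min
Fri: 06:03–15:49 = 9 h 46 min
Sat: 08:35–14:14 = 5 h 39 min; less 10 min break → 5 h 29 min
Total: 11 h 23 min + 11 h 28 min + 5 h 43 min + 9 h 46 min + 5 h 29 min = 43 h 49 min.

43.82 hours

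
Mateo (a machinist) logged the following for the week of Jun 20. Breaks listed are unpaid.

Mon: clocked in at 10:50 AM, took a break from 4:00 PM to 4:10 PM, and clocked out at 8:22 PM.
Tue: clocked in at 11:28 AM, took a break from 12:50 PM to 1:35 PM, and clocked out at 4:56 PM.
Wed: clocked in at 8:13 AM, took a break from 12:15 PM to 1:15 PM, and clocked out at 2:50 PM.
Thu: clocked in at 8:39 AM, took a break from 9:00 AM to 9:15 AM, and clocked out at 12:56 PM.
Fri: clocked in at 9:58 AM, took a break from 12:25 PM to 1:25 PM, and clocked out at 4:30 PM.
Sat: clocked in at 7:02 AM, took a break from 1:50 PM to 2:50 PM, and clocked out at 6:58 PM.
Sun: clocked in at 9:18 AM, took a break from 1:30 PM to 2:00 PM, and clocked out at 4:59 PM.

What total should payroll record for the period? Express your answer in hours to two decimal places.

47.38 hours

Mon: 10:50 AM–8:22 PM = 9 h 32 min; less 10 min break → 9 h 22 min
Tue: 11:28 AM–4:56 PM = 5 h 28 min; less 45 min break → 4 h 43 min
Wed: 8:13 AM–2:50 PM = 6 h 37 min; less 60 min break → 5 h 37 min
Thu: 8:39 AM–12:56 PM = 4 h 17 min; less 15 min break → 4 h 2 min
Fri: 9:58 AM–4:30 PM = 6 h 32 min; less 60 min break → 5 h 32 min
Sat: 7:02 AM–6:58 PM = 11 h 56 min; less 60 min break → 10 h 56 min
Sun: 9:18 AM–4:59 PM = 7 h 41 min; less 30 min break → 7 h 11 min
Total: 9 h 22 min + 4 h 43 min + 5 h 37 min + 4 h 2 min + 5 h 32 min + 10 h 56 min + 7 h 11 min = 47 h 23 min.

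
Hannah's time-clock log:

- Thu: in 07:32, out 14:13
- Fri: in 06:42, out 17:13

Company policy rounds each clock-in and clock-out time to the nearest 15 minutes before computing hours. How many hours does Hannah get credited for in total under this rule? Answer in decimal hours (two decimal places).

Thu: in 07:32→07:30, out 14:13→14:15; 6 h 45 min
Fri: in 06:42→06:45, out 17:13→17:15; 10 h 30 min
Total credited: 17 h 15 min.

17.25 hours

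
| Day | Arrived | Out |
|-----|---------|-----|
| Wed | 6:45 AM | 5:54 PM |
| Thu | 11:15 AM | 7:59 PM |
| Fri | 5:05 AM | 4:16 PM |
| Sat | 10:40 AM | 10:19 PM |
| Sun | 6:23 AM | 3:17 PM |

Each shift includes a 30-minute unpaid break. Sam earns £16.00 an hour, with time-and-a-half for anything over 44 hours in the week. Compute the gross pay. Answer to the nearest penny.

Wed: 6:45 AM–5:54 PM = 11 h 9 min; less 30 min break → 10 h 39 min
Thu: 11:15 AM–7:59 PM = 8 h 44 min; less 30 min break → 8 h 14 min
Fri: 5:05 AM–4:16 PM = 11 h 11 min; less 30 min break → 10 h 41 min
Sat: 10:40 AM–10:19 PM = 11 h 39 min; less 30 min break → 11 h 9 min
Sun: 6:23 AM–3:17 PM = 8 h 54 min; less 30 min break → 8 h 24 min
Total worked: 49 h 7 min = 2947 min.
Regular 44 h 0 min = 2640 min at £16.00/h; overtime 5 h 7 min = 307 min at £24.00/h.
Pay = (2640 × £16.00 + 307 × £24.00) ÷ 60 = £826.80.

£826.80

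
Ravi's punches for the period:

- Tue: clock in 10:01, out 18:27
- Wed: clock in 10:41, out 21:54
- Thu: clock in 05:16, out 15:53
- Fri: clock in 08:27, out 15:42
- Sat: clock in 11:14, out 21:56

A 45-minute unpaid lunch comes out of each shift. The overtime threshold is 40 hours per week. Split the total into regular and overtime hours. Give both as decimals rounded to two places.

Regular 40.00 hours, overtime 4.47 hours

Tue: 10:01–18:27 = 8 h 26 min; less 45 min break → 7 h 41 min
Wed: 10:41–21:54 = 11 h 13 min; less 45 min break → 10 h 28 min
Thu: 05:16–15:53 = 10 h 37 min; less 45 min break → 9 h 52 min
Fri: 08:27–15:42 = 7 h 15 min; less 45 min break → 6 h 30 min
Sat: 11:14–21:56 = 10 h 42 min; less 45 min break → 9 h 57 min
Total worked: 44 h 28 min = 44.47 h.
Threshold 40 h → overtime 4 h 28 min, regular 40 h 0 min.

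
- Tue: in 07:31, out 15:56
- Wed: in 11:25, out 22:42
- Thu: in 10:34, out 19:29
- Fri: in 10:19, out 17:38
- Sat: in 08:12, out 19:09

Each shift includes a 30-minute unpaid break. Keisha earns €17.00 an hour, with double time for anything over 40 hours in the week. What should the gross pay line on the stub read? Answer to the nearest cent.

Tue: 07:31–15:56 = 8 h 25 min; less 30 min break → 7 h 55 min
Wed: 11:25–22:42 = 11 h 17 min; less 30 min break → 10 h 47 min
Thu: 10:34–19:29 = 8 h 55 min; less 30 min break → 8 h 25 min
Fri: 10:19–17:38 = 7 h 19 min; less 30 min break → 6 h 49 min
Sat: 08:12–19:09 = 10 h 57 min; less 30 min break → 10 h 27 min
Total worked: 44 h 23 min = 2663 min.
Regular 40 h 0 min = 2400 min at €17.00/h; overtime 4 h 23 min = 263 min at €34.00/h.
Pay = (2400 × €17.00 + 263 × €34.00) ÷ 60 = €829.03.

€829.03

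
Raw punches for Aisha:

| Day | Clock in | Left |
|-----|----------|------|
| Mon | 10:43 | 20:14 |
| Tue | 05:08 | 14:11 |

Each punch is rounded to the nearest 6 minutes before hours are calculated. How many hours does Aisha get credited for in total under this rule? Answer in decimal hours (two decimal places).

Mon: in 10:43→10:42, out 20:14→20:12; 9 h 30 min
Tue: in 05:08→05:06, out 14:11→14:12; 9 h 6 min
Total credited: 18 h 36 min.

18.60 hours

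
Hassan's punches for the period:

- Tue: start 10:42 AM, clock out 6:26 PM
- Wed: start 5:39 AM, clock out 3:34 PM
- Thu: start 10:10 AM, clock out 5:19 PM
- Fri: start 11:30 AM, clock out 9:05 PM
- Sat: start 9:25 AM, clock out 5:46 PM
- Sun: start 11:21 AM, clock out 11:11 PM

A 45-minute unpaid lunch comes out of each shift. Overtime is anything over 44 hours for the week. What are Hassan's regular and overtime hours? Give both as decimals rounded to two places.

Regular 44.00 hours, overtime 6.07 hours

Tue: 10:42 AM–6:26 PM = 7 h 44 min; less 45 min break → 6 h 59 min
Wed: 5:39 AM–3:34 PM = 9 h 55 min; less 45 min break → 9 h 10 min
Thu: 10:10 AM–5:19 PM = 7 h 9 min; less 45 min break → 6 h 24 min
Fri: 11:30 AM–9:05 PM = 9 h 35 min; less 45 min break → 8 h 50 min
Sat: 9:25 AM–5:46 PM = 8 h 21 min; less 45 min break → 7 h 36 min
Sun: 11:21 AM–11:11 PM = 11 h 50 min; less 45 min break → 11 h 5 min
Total worked: 50 h 4 min = 50.07 h.
Threshold 44 h → overtime 6 h 4 min, regular 44 h 0 min.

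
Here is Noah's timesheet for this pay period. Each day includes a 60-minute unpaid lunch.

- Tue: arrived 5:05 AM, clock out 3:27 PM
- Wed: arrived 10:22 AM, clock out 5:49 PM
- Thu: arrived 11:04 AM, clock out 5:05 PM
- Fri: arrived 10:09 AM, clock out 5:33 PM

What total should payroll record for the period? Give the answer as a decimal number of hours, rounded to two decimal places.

Tue: 5:05 AM–3:27 PM = 10 h 22 min; less 60 min break → 9 h 22 min
Wed: 10:22 AM–5:49 PM = 7 h 27 min; less 60 min break → 6 h 27 min
Thu: 11:04 AM–5:05 PM = 6 h 1 min; less 60 min break → 5 h 1 min
Fri: 10:09 AM–5:33 PM = 7 h 24 min; less 60 min break → 6 h 24 min
Total: 9 h 22 min + 6 h 27 min + 5 h 1 min + 6 h 24 min = 27 h 14 min.

27.23 hours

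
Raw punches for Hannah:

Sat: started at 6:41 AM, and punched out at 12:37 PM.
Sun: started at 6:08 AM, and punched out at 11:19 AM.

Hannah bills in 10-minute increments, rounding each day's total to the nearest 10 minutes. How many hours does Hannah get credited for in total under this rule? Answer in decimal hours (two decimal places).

Sat: 6:41 AM–12:37 PM = 5 h 56 min → rounds to 6 h 0 min
Sun: 6:08 AM–11:19 AM = 5 h 11 min → rounds to 5 h 10 min
Total credited: 11 h 10 min.

11.17 hours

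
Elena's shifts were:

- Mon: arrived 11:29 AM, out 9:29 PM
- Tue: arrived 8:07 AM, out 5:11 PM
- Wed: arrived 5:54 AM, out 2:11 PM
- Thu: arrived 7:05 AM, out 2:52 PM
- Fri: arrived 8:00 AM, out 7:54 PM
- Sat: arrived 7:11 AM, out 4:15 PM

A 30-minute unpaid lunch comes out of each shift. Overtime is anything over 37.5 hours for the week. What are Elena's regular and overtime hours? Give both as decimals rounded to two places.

Mon: 11:29 AM–9:29 PM = 10 h 0 min; less 30 min break → 9 h 30 min
Tue: 8:07 AM–5:11 PM = 9 h 4 min; less 30 min break → 8 h 34 min
Wed: 5:54 AM–2:11 PM = 8 h 17 min; less 30 min break → 7 h 47 min
Thu: 7:05 AM–2:52 PM = 7 h 47 min; less 30 min break → 7 h 17 min
Fri: 8:00 AM–7:54 PM = 11 h 54 min; less 30 min break → 11 h 24 min
Sat: 7:11 AM–4:15 PM = 9 h 4 min; less 30 min break → 8 h 34 min
Total worked: 53 h 6 min = 53.10 h.
Threshold 37.5 h → overtime 15 h 36 min, regular 37 h 30 min.

Regular 37.50 hours, overtime 15.60 hours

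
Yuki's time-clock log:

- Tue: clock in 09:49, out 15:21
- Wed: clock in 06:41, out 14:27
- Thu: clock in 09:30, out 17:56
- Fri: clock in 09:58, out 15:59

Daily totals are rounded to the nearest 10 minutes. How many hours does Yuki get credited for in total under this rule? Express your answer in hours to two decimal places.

27.83 hours

Tue: 09:49–15:21 = 5 h 32 min → rounds to 5 h 30 min
Wed: 06:41–14:27 = 7 h 46 min → rounds to 7 h 50 min
Thu: 09:30–17:56 = 8 h 26 min → rounds to 8 h 30 min
Fri: 09:58–15:59 = 6 h 1 min → rounds to 6 h 0 min
Total credited: 27 h 50 min.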